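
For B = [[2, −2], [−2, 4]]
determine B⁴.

B² = [[8, −12], [−12, 20]]
B³ = [[40, −64], [−64, 104]]
B⁴ = [[208, −336], [−336, 544]]

[[208, −336], [−336, 544]]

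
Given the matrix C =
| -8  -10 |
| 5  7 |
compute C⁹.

[[-39878, -40390], [20195, 20707]]

tr C = -1 and det C = -6, so the characteristic polynomial is λ² − (-1)λ + (-6) with roots -3 and 2.
Eigenvectors give P = [[-2, -1], [1, 1]] with P⁻¹ = [[-1, -1], [1, 2]], and C = P·diag(-3, 2)·P⁻¹.
Then C⁹ = P·diag(-19683, 512)·P⁻¹ = [[39366, -512], [-19683, 512]] · [[-1, -1], [1, 2]] = [[-39878, -40390], [20195, 20707]].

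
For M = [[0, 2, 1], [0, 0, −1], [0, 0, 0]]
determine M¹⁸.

[[0, 0, 0], [0, 0, 0], [0, 0, 0]]

M is strictly triangular, hence nilpotent: M³ = 0, so M¹⁸ = 0.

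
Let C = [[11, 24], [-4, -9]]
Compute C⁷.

[[6563, 13128], [-2188, -4377]]

tr C = 2 and det C = -3, so the characteristic polynomial is λ² − (2)λ + (-3) with roots 3 and -1.
Eigenvectors give P = [[-3, 2], [1, -1]] with P⁻¹ = [[-1, -2], [-1, -3]], and C = P·diag(3, -1)·P⁻¹.
Then C⁷ = P·diag(2187, -1)·P⁻¹ = [[-6561, -2], [2187, 1]] · [[-1, -2], [-1, -3]] = [[6563, 13128], [-2188, -4377]].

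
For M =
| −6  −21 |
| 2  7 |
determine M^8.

M² = M (a projection; rank 1, trace 1), so M^8 = M.

[[−6, −21], [2, 7]]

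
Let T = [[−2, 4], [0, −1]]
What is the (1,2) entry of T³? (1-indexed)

T² = [[4, −12], [0, 1]]
T³ = [[−8, 28], [0, −1]]

28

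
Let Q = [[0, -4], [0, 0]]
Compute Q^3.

Q is strictly triangular, hence nilpotent: Q^2 = 0, so Q^3 = 0.

[[0, 0], [0, 0]]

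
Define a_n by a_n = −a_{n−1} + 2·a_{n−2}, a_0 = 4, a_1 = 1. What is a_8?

With companion matrix C = [[−1, 2], [1, 0]], [a_n, a_{n−1}]ᵀ = C·[a_{n−1}, a_{n−2}]ᵀ, so [a_8, a_7]ᵀ = C⁷·[a_1, a_0]ᵀ.
C⁷ = [[−85, 86], [43, −42]], giving [a_8, a_7]ᵀ = [[259], [−125]].

259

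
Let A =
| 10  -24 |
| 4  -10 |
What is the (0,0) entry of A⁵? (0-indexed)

tr A = 0 and det A = -4, so the characteristic polynomial is λ² − (0)λ + (-4) with roots 2 and -2.
Eigenvectors give P = [[-3, -2], [-1, -1]] with P⁻¹ = [[-1, 2], [1, -3]], and A = P·diag(2, -2)·P⁻¹.
Then A⁵ = P·diag(32, -32)·P⁻¹ = [[-96, 64], [-32, 32]] · [[-1, 2], [1, -3]] = [[160, -384], [64, -160]].

160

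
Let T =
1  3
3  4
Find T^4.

T^2 = [[10, 15], [15, 25]]
T^3 = [[55, 90], [90, 145]]
T^4 = [[325, 525], [525, 850]]

[[325, 525], [525, 850]]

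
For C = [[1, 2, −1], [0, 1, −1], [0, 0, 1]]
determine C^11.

[[1, 22, −121], [0, 1, −11], [0, 0, 1]]

C = I + N where N = [[0, 2, −1], [0, 0, −1], [0, 0, 0]] is strictly upper-triangular, so N^3 = 0.
(I + N)^11 = I + 11·N + 55·N^2 = [[1, 22, −121], [0, 1, −11], [0, 0, 1]].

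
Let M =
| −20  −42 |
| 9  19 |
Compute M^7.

[[−902, −1806], [387, 775]]

tr M = −1 and det M = −2, so the characteristic polynomial is λ² − (−1)λ + (−2) with roots 1 and −2.
Eigenvectors give P = [[−2, 7], [1, −3]] with P⁻¹ = [[3, 7], [1, 2]], and M = P·diag(1, −2)·P⁻¹.
Then M^7 = P·diag(1, −128)·P⁻¹ = [[−2, −896], [1, 384]] · [[3, 7], [1, 2]] = [[−902, −1806], [387, 775]].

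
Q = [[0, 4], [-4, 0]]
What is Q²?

[[-16, 0], [0, -16]]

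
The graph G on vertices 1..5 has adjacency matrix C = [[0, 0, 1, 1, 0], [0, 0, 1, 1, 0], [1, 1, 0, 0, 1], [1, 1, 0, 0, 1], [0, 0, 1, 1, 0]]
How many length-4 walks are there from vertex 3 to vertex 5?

0

The number of length-4 walks from vertex 3 to vertex 5 is entry (3,5) of C⁴, where C is the adjacency matrix.
C² = [[2, 2, 0, 0, 2], [2, 2, 0, 0, 2], [0, 0, 3, 3, 0], [0, 0, 3, 3, 0], [2, 2, 0, 0, 2]]
C³ = [[0, 0, 6, 6, 0], [0, 0, 6, 6, 0], [6, 6, 0, 0, 6], [6, 6, 0, 0, 6], [0, 0, 6, 6, 0]]
C⁴ = [[12, 12, 0, 0, 12], [12, 12, 0, 0, 12], [0, 0, 18, 18, 0], [0, 0, 18, 18, 0], [12, 12, 0, 0, 12]]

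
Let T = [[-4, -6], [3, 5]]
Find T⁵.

tr T = 1 and det T = -2, so the characteristic polynomial is λ² − (1)λ + (-2) with roots 2 and -1.
Eigenvectors give P = [[-1, -2], [1, 1]] with P⁻¹ = [[1, 2], [-1, -1]], and T = P·diag(2, -1)·P⁻¹.
Then T⁵ = P·diag(32, -1)·P⁻¹ = [[-32, 2], [32, -1]] · [[1, 2], [-1, -1]] = [[-34, -66], [33, 65]].

[[-34, -66], [33, 65]]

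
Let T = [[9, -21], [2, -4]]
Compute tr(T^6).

tr T = 5 and det T = 6, so the characteristic polynomial is λ² − (5)λ + (6) with roots 2 and 3.
Eigenvectors give P = [[3, 7], [1, 2]] with P⁻¹ = [[-2, 7], [1, -3]], and T = P·diag(2, 3)·P⁻¹.
Then T^6 = P·diag(64, 729)·P⁻¹ = [[192, 5103], [64, 1458]] · [[-2, 7], [1, -3]] = [[4719, -13965], [1330, -3926]].

793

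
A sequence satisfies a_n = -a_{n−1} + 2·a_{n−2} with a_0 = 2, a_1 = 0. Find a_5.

With companion matrix T = [[-1, 2], [1, 0]], [a_n, a_{n−1}]ᵀ = T·[a_{n−1}, a_{n−2}]ᵀ, so [a_5, a_4]ᵀ = T⁴·[a_1, a_0]ᵀ.
T⁴ = [[11, -10], [-5, 6]], giving [a_5, a_4]ᵀ = [[-20], [12]].

-20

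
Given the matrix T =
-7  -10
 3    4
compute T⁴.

[[91, 150], [-45, -74]]

tr T = -3 and det T = 2, so the characteristic polynomial is λ² − (-3)λ + (2) with roots -1 and -2.
Eigenvectors give P = [[-5, 2], [3, -1]] with P⁻¹ = [[1, 2], [3, 5]], and T = P·diag(-1, -2)·P⁻¹.
Then T⁴ = P·diag(1, 16)·P⁻¹ = [[-5, 32], [3, -16]] · [[1, 2], [3, 5]] = [[91, 150], [-45, -74]].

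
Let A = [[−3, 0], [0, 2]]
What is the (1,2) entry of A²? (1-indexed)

0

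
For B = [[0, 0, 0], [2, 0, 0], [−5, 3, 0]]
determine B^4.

B is strictly triangular, hence nilpotent: B^3 = 0, so B^4 = 0.

[[0, 0, 0], [0, 0, 0], [0, 0, 0]]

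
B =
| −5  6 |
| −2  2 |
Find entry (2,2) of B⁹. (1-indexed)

tr B = −3 and det B = 2, so the characteristic polynomial is λ² − (−3)λ + (2) with roots −1 and −2.
Eigenvectors give P = [[−3, 2], [−2, 1]] with P⁻¹ = [[1, −2], [2, −3]], and B = P·diag(−1, −2)·P⁻¹.
Then B⁹ = P·diag(−1, −512)·P⁻¹ = [[3, −1024], [2, −512]] · [[1, −2], [2, −3]] = [[−2045, 3066], [−1022, 1532]].

1532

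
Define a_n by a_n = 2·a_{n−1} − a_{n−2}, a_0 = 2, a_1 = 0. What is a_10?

−18

With companion matrix C = [[2, −1], [1, 0]], [a_n, a_{n−1}]ᵀ = C·[a_{n−1}, a_{n−2}]ᵀ, so [a_10, a_9]ᵀ = C⁹·[a_1, a_0]ᵀ.
C⁹ = [[10, −9], [9, −8]], giving [a_10, a_9]ᵀ = [[−18], [−16]].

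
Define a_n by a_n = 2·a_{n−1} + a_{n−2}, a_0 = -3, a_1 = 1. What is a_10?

-577

With companion matrix Q = [[2, 1], [1, 0]], [a_n, a_{n−1}]ᵀ = Q·[a_{n−1}, a_{n−2}]ᵀ, so [a_10, a_9]ᵀ = Q⁹·[a_1, a_0]ᵀ.
Q⁹ = [[2378, 985], [985, 408]], giving [a_10, a_9]ᵀ = [[-577], [-239]].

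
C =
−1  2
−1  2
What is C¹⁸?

C² = C (a projection; rank 1, trace 1), so C¹⁸ = C.

[[−1, 2], [−1, 2]]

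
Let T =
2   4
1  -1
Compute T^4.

T^2 = [[8, 4], [1, 5]]
T^3 = [[20, 28], [7, -1]]
T^4 = [[68, 52], [13, 29]]

[[68, 52], [13, 29]]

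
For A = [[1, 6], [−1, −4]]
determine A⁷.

[[253, 762], [−127, −382]]

tr A = −3 and det A = 2, so the characteristic polynomial is λ² − (−3)λ + (2) with roots −2 and −1.
Eigenvectors give P = [[−2, −3], [1, 1]] with P⁻¹ = [[1, 3], [−1, −2]], and A = P·diag(−2, −1)·P⁻¹.
Then A⁷ = P·diag(−128, −1)·P⁻¹ = [[256, 3], [−128, −1]] · [[1, 3], [−1, −2]] = [[253, 762], [−127, −382]].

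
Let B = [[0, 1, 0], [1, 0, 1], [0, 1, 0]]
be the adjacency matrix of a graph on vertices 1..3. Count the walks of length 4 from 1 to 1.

2

The number of length-4 walks from vertex 1 to vertex 1 is entry (1,1) of B⁴, where B is the adjacency matrix.
B² = [[1, 0, 1], [0, 2, 0], [1, 0, 1]]
B³ = [[0, 2, 0], [2, 0, 2], [0, 2, 0]]
B⁴ = [[2, 0, 2], [0, 4, 0], [2, 0, 2]]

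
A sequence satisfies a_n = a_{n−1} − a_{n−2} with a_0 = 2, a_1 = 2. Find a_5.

0

With companion matrix Q = [[1, −1], [1, 0]], [a_n, a_{n−1}]ᵀ = Q·[a_{n−1}, a_{n−2}]ᵀ, so [a_5, a_4]ᵀ = Q⁴·[a_1, a_0]ᵀ.
Q⁴ = [[−1, 1], [−1, 0]], giving [a_5, a_4]ᵀ = [[0], [−2]].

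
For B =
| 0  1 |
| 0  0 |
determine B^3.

[[0, 0], [0, 0]]

B is strictly triangular, hence nilpotent: B^2 = 0, so B^3 = 0.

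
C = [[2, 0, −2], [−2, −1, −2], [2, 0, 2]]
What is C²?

[[0, 0, −8], [−6, 1, 2], [8, 0, 0]]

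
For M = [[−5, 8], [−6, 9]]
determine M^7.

[[−6557, 8744], [−6558, 8745]]

tr M = 4 and det M = 3, so the characteristic polynomial is λ² − (4)λ + (3) with roots 3 and 1.
Eigenvectors give P = [[−1, 4], [−1, 3]] with P⁻¹ = [[3, −4], [1, −1]], and M = P·diag(3, 1)·P⁻¹.
Then M^7 = P·diag(2187, 1)·P⁻¹ = [[−2187, 4], [−2187, 3]] · [[3, −4], [1, −1]] = [[−6557, 8744], [−6558, 8745]].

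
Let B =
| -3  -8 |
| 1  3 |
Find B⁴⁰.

[[1, 0], [0, 1]]

B² = I (check: tr B = 0 and det B = -1), so B⁴⁰ = I since 40 is even.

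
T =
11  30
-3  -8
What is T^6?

[[631, 1890], [-189, -566]]

tr T = 3 and det T = 2, so the characteristic polynomial is λ² − (3)λ + (2) with roots 2 and 1.
Eigenvectors give P = [[10, -3], [-3, 1]] with P⁻¹ = [[1, 3], [3, 10]], and T = P·diag(2, 1)·P⁻¹.
Then T^6 = P·diag(64, 1)·P⁻¹ = [[640, -3], [-192, 1]] · [[1, 3], [3, 10]] = [[631, 1890], [-189, -566]].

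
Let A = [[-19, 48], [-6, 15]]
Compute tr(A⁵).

tr A = -4 and det A = 3, so the characteristic polynomial is λ² − (-4)λ + (3) with roots -3 and -1.
Eigenvectors give P = [[3, 8], [1, 3]] with P⁻¹ = [[3, -8], [-1, 3]], and A = P·diag(-3, -1)·P⁻¹.
Then A⁵ = P·diag(-243, -1)·P⁻¹ = [[-729, -8], [-243, -3]] · [[3, -8], [-1, 3]] = [[-2179, 5808], [-726, 1935]].

-244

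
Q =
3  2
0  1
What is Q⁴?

[[81, 80], [0, 1]]

Q² = [[9, 8], [0, 1]]
Q³ = [[27, 26], [0, 1]]
Q⁴ = [[81, 80], [0, 1]]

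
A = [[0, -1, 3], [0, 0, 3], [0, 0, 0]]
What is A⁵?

A is strictly triangular, hence nilpotent: A³ = 0, so A⁵ = 0.

[[0, 0, 0], [0, 0, 0], [0, 0, 0]]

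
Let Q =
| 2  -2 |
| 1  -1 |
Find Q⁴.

[[2, -2], [1, -1]]

Q² = Q (a projection; rank 1, trace 1), so Q⁴ = Q.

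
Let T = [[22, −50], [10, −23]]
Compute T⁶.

tr T = −1 and det T = −6, so the characteristic polynomial is λ² − (−1)λ + (−6) with roots 2 and −3.
Eigenvectors give P = [[5, 2], [2, 1]] with P⁻¹ = [[1, −2], [−2, 5]], and T = P·diag(2, −3)·P⁻¹.
Then T⁶ = P·diag(64, 729)·P⁻¹ = [[320, 1458], [128, 729]] · [[1, −2], [−2, 5]] = [[−2596, 6650], [−1330, 3389]].

[[−2596, 6650], [−1330, 3389]]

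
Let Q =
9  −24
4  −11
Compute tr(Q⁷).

−2186

tr Q = −2 and det Q = −3, so the characteristic polynomial is λ² − (−2)λ + (−3) with roots 1 and −3.
Eigenvectors give P = [[3, 2], [1, 1]] with P⁻¹ = [[1, −2], [−1, 3]], and Q = P·diag(1, −3)·P⁻¹.
Then Q⁷ = P·diag(1, −2187)·P⁻¹ = [[3, −4374], [1, −2187]] · [[1, −2], [−1, 3]] = [[4377, −13128], [2188, −6563]].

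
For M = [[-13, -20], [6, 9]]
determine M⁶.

tr M = -4 and det M = 3, so the characteristic polynomial is λ² − (-4)λ + (3) with roots -3 and -1.
Eigenvectors give P = [[-2, 5], [1, -3]] with P⁻¹ = [[-3, -5], [-1, -2]], and M = P·diag(-3, -1)·P⁻¹.
Then M⁶ = P·diag(729, 1)·P⁻¹ = [[-1458, 5], [729, -3]] · [[-3, -5], [-1, -2]] = [[4369, 7280], [-2184, -3639]].

[[4369, 7280], [-2184, -3639]]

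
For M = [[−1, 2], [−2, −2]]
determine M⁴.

[[−27, 18], [−18, −36]]

M² = [[−3, −6], [6, 0]]
M³ = [[15, 6], [−6, 12]]
M⁴ = [[−27, 18], [−18, −36]]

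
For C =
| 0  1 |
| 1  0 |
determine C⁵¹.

[[0, 1], [1, 0]]

C² = I (check: tr C = 0 and det C = −1), so C⁵¹ = C since 51 is odd.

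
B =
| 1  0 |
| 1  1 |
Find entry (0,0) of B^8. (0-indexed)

1

B = I + N where N = [[0, 0], [1, 0]] is strictly lower-triangular, so N^2 = 0.
(I + N)^8 = I + 8·N = [[1, 0], [8, 1]].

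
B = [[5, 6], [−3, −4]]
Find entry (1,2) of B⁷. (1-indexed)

tr B = 1 and det B = −2, so the characteristic polynomial is λ² − (1)λ + (−2) with roots −1 and 2.
Eigenvectors give P = [[−1, −2], [1, 1]] with P⁻¹ = [[1, 2], [−1, −1]], and B = P·diag(−1, 2)·P⁻¹.
Then B⁷ = P·diag(−1, 128)·P⁻¹ = [[1, −256], [−1, 128]] · [[1, 2], [−1, −1]] = [[257, 258], [−129, −130]].

258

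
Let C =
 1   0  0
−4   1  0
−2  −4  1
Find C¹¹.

[[1, 0, 0], [−44, 1, 0], [858, −44, 1]]

C = I + N where N = [[0, 0, 0], [−4, 0, 0], [−2, −4, 0]] is strictly lower-triangular, so N³ = 0.
(I + N)¹¹ = I + 11·N + 55·N² = [[1, 0, 0], [−44, 1, 0], [858, −44, 1]].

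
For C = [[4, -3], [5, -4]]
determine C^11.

[[4, -3], [5, -4]]

C² = I (check: tr C = 0 and det C = -1), so C^11 = C since 11 is odd.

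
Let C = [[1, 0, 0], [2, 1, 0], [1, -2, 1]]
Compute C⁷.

[[1, 0, 0], [14, 1, 0], [-77, -14, 1]]

C = I + N where N = [[0, 0, 0], [2, 0, 0], [1, -2, 0]] is strictly lower-triangular, so N³ = 0.
(I + N)⁷ = I + 7·N + 21·N² = [[1, 0, 0], [14, 1, 0], [-77, -14, 1]].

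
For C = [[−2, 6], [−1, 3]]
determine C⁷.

[[−2, 6], [−1, 3]]

C² = C (a projection; rank 1, trace 1), so C⁷ = C.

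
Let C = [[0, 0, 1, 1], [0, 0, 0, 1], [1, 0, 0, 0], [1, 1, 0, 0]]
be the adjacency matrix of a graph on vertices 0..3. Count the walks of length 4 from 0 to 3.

The number of length-4 walks from vertex 0 to vertex 3 is entry (0,3) of C⁴, where C is the adjacency matrix.
C² = [[2, 1, 0, 0], [1, 1, 0, 0], [0, 0, 1, 1], [0, 0, 1, 2]]
C³ = [[0, 0, 2, 3], [0, 0, 1, 2], [2, 1, 0, 0], [3, 2, 0, 0]]
C⁴ = [[5, 3, 0, 0], [3, 2, 0, 0], [0, 0, 2, 3], [0, 0, 3, 5]]

0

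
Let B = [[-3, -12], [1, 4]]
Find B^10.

[[-3, -12], [1, 4]]

B² = B (a projection; rank 1, trace 1), so B^10 = B.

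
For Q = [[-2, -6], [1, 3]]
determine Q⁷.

Q² = Q (a projection; rank 1, trace 1), so Q⁷ = Q.

[[-2, -6], [1, 3]]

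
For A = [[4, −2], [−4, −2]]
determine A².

[[24, −4], [−8, 12]]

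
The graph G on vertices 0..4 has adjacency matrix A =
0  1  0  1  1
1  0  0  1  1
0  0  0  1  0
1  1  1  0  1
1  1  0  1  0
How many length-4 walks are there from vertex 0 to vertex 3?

22

The number of length-4 walks from vertex 0 to vertex 3 is entry (0,3) of A^4, where A is the adjacency matrix.
A^2 = [[3, 2, 1, 2, 2], [2, 3, 1, 2, 2], [1, 1, 1, 0, 1], [2, 2, 0, 4, 2], [2, 2, 1, 2, 3]]
A^3 = [[6, 7, 2, 8, 7], [7, 6, 2, 8, 7], [2, 2, 0, 4, 2], [8, 8, 4, 6, 8], [7, 7, 2, 8, 6]]
A^4 = [[22, 21, 8, 22, 21], [21, 22, 8, 22, 21], [8, 8, 4, 6, 8], [22, 22, 6, 28, 22], [21, 21, 8, 22, 22]]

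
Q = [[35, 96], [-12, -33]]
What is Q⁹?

tr Q = 2 and det Q = -3, so the characteristic polynomial is λ² − (2)λ + (-3) with roots -1 and 3.
Eigenvectors give P = [[-8, -3], [3, 1]] with P⁻¹ = [[1, 3], [-3, -8]], and Q = P·diag(-1, 3)·P⁻¹.
Then Q⁹ = P·diag(-1, 19683)·P⁻¹ = [[8, -59049], [-3, 19683]] · [[1, 3], [-3, -8]] = [[177155, 472416], [-59052, -157473]].

[[177155, 472416], [-59052, -157473]]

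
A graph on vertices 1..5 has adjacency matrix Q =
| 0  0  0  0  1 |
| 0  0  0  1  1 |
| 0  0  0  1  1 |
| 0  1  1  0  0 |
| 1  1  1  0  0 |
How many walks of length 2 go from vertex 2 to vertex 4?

0

The number of length-2 walks from vertex 2 to vertex 4 is entry (2,4) of Q², where Q is the adjacency matrix.
Q² = [[1, 1, 1, 0, 0], [1, 2, 2, 0, 0], [1, 2, 2, 0, 0], [0, 0, 0, 2, 2], [0, 0, 0, 2, 3]]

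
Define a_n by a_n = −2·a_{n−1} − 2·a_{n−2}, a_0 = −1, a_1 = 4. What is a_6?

24

With companion matrix A = [[−2, −2], [1, 0]], [a_n, a_{n−1}]ᵀ = A·[a_{n−1}, a_{n−2}]ᵀ, so [a_6, a_5]ᵀ = A⁵·[a_1, a_0]ᵀ.
A⁵ = [[8, 8], [−4, 0]], giving [a_6, a_5]ᵀ = [[24], [−16]].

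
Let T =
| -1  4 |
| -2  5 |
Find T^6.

[[-727, 1456], [-728, 1457]]

tr T = 4 and det T = 3, so the characteristic polynomial is λ² − (4)λ + (3) with roots 1 and 3.
Eigenvectors give P = [[-2, -1], [-1, -1]] with P⁻¹ = [[-1, 1], [1, -2]], and T = P·diag(1, 3)·P⁻¹.
Then T^6 = P·diag(1, 729)·P⁻¹ = [[-2, -729], [-1, -729]] · [[-1, 1], [1, -2]] = [[-727, 1456], [-728, 1457]].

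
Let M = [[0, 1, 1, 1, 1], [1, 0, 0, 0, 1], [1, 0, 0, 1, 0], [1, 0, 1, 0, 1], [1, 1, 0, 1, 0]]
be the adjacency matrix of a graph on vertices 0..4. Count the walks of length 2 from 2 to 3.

The number of length-2 walks from vertex 2 to vertex 3 is entry (2,3) of M², where M is the adjacency matrix.
M² = [[4, 1, 1, 2, 2], [1, 2, 1, 2, 1], [1, 1, 2, 1, 2], [2, 2, 1, 3, 1], [2, 1, 2, 1, 3]]

1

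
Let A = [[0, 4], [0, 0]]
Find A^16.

[[0, 0], [0, 0]]

A is strictly triangular, hence nilpotent: A^2 = 0, so A^16 = 0.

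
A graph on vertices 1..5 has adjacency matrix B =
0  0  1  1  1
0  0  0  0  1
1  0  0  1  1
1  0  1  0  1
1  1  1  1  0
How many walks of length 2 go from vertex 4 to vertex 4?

The number of length-2 walks from vertex 4 to vertex 4 is entry (4,4) of B^2, where B is the adjacency matrix.
B^2 = [[3, 1, 2, 2, 2], [1, 1, 1, 1, 0], [2, 1, 3, 2, 2], [2, 1, 2, 3, 2], [2, 0, 2, 2, 4]]

3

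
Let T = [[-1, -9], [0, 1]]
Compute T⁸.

[[1, 0], [0, 1]]

T² = I (check: tr T = 0 and det T = -1), so T⁸ = I since 8 is even.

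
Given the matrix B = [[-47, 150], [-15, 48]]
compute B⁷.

tr B = 1 and det B = -6, so the characteristic polynomial is λ² − (1)λ + (-6) with roots -2 and 3.
Eigenvectors give P = [[-10, -3], [-3, -1]] with P⁻¹ = [[-1, 3], [3, -10]], and B = P·diag(-2, 3)·P⁻¹.
Then B⁷ = P·diag(-128, 2187)·P⁻¹ = [[1280, -6561], [384, -2187]] · [[-1, 3], [3, -10]] = [[-20963, 69450], [-6945, 23022]].

[[-20963, 69450], [-6945, 23022]]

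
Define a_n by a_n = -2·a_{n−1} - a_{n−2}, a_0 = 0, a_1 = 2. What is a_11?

With companion matrix C = [[-2, -1], [1, 0]], [a_n, a_{n−1}]ᵀ = C·[a_{n−1}, a_{n−2}]ᵀ, so [a_11, a_10]ᵀ = C^10·[a_1, a_0]ᵀ.
C^10 = [[11, 10], [-10, -9]], giving [a_11, a_10]ᵀ = [[22], [-20]].

22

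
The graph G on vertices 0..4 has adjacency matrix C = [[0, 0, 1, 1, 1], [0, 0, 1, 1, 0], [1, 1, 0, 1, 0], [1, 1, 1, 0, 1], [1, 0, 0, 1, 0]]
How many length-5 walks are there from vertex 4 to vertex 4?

24

The number of length-5 walks from vertex 4 to vertex 4 is entry (4,4) of C⁵, where C is the adjacency matrix.
C² = [[3, 2, 1, 2, 1], [2, 2, 1, 1, 1], [1, 1, 3, 2, 2], [2, 1, 2, 4, 1], [1, 1, 2, 1, 2]]
C³ = [[4, 3, 7, 7, 5], [3, 2, 5, 6, 3], [7, 5, 4, 7, 3], [7, 6, 7, 6, 6], [5, 3, 3, 6, 2]]
C⁴ = [[19, 14, 14, 19, 11], [14, 11, 11, 13, 9], [14, 11, 19, 19, 14], [19, 13, 19, 26, 13], [11, 9, 14, 13, 11]]
C⁵ = [[44, 33, 52, 58, 38], [33, 24, 38, 45, 27], [52, 38, 44, 58, 33], [58, 45, 58, 64, 45], [38, 27, 33, 45, 24]]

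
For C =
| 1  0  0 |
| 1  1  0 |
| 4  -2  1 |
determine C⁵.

C = I + N where N = [[0, 0, 0], [1, 0, 0], [4, -2, 0]] is strictly lower-triangular, so N³ = 0.
(I + N)⁵ = I + 5·N + 10·N² = [[1, 0, 0], [5, 1, 0], [0, -10, 1]].

[[1, 0, 0], [5, 1, 0], [0, -10, 1]]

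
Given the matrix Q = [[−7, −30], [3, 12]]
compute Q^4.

tr Q = 5 and det Q = 6, so the characteristic polynomial is λ² − (5)λ + (6) with roots 3 and 2.
Eigenvectors give P = [[−3, 10], [1, −3]] with P⁻¹ = [[3, 10], [1, 3]], and Q = P·diag(3, 2)·P⁻¹.
Then Q^4 = P·diag(81, 16)·P⁻¹ = [[−243, 160], [81, −48]] · [[3, 10], [1, 3]] = [[−569, −1950], [195, 666]].

[[−569, −1950], [195, 666]]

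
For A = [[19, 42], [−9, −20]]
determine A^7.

[[775, 1806], [−387, −902]]

tr A = −1 and det A = −2, so the characteristic polynomial is λ² − (−1)λ + (−2) with roots −2 and 1.
Eigenvectors give P = [[2, 7], [−1, −3]] with P⁻¹ = [[−3, −7], [1, 2]], and A = P·diag(−2, 1)·P⁻¹.
Then A^7 = P·diag(−128, 1)·P⁻¹ = [[−256, 7], [128, −3]] · [[−3, −7], [1, 2]] = [[775, 1806], [−387, −902]].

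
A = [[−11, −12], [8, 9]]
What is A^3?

tr A = −2 and det A = −3, so the characteristic polynomial is λ² − (−2)λ + (−3) with roots −3 and 1.
Eigenvectors give P = [[3, −1], [−2, 1]] with P⁻¹ = [[1, 1], [2, 3]], and A = P·diag(−3, 1)·P⁻¹.
Then A^3 = P·diag(−27, 1)·P⁻¹ = [[−81, −1], [54, 1]] · [[1, 1], [2, 3]] = [[−83, −84], [56, 57]].

[[−83, −84], [56, 57]]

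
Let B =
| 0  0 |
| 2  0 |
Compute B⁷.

B is strictly triangular, hence nilpotent: B² = 0, so B⁷ = 0.

[[0, 0], [0, 0]]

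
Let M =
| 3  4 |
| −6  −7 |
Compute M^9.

[[39363, 39364], [−59046, −59047]]

tr M = −4 and det M = 3, so the characteristic polynomial is λ² − (−4)λ + (3) with roots −3 and −1.
Eigenvectors give P = [[−2, 1], [3, −1]] with P⁻¹ = [[1, 1], [3, 2]], and M = P·diag(−3, −1)·P⁻¹.
Then M^9 = P·diag(−19683, −1)·P⁻¹ = [[39366, −1], [−59049, 1]] · [[1, 1], [3, 2]] = [[39363, 39364], [−59046, −59047]].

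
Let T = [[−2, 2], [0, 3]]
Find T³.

T² = [[4, 2], [0, 9]]
T³ = [[−8, 14], [0, 27]]

[[−8, 14], [0, 27]]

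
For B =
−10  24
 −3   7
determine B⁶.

tr B = −3 and det B = 2, so the characteristic polynomial is λ² − (−3)λ + (2) with roots −1 and −2.
Eigenvectors give P = [[−8, −3], [−3, −1]] with P⁻¹ = [[1, −3], [−3, 8]], and B = P·diag(−1, −2)·P⁻¹.
Then B⁶ = P·diag(1, 64)·P⁻¹ = [[−8, −192], [−3, −64]] · [[1, −3], [−3, 8]] = [[568, −1512], [189, −503]].

[[568, −1512], [189, −503]]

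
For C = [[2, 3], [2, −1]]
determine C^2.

[[10, 3], [2, 7]]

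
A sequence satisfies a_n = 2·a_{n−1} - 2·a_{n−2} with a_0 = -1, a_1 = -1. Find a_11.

32

With companion matrix B = [[2, -2], [1, 0]], [a_n, a_{n−1}]ᵀ = B·[a_{n−1}, a_{n−2}]ᵀ, so [a_11, a_10]ᵀ = B^10·[a_1, a_0]ᵀ.
B^10 = [[32, -64], [32, -32]], giving [a_11, a_10]ᵀ = [[32], [0]].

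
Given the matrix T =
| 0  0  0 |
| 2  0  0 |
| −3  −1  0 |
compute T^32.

T is strictly triangular, hence nilpotent: T^3 = 0, so T^32 = 0.

[[0, 0, 0], [0, 0, 0], [0, 0, 0]]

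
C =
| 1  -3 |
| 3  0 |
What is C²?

[[-8, -3], [3, -9]]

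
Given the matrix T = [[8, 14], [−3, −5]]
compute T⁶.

[[442, 882], [−189, −377]]

tr T = 3 and det T = 2, so the characteristic polynomial is λ² − (3)λ + (2) with roots 2 and 1.
Eigenvectors give P = [[7, −2], [−3, 1]] with P⁻¹ = [[1, 2], [3, 7]], and T = P·diag(2, 1)·P⁻¹.
Then T⁶ = P·diag(64, 1)·P⁻¹ = [[448, −2], [−192, 1]] · [[1, 2], [3, 7]] = [[442, 882], [−189, −377]].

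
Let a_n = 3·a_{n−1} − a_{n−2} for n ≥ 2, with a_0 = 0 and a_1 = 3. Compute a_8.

With companion matrix M = [[3, −1], [1, 0]], [a_n, a_{n−1}]ᵀ = M·[a_{n−1}, a_{n−2}]ᵀ, so [a_8, a_7]ᵀ = M^7·[a_1, a_0]ᵀ.
M^7 = [[987, −377], [377, −144]], giving [a_8, a_7]ᵀ = [[2961], [1131]].

2961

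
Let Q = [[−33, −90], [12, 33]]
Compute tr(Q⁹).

0

tr Q = 0 and det Q = −9, so the characteristic polynomial is λ² − (0)λ + (−9) with roots 3 and −3.
Eigenvectors give P = [[−5, −3], [2, 1]] with P⁻¹ = [[1, 3], [−2, −5]], and Q = P·diag(3, −3)·P⁻¹.
Then Q⁹ = P·diag(19683, −19683)·P⁻¹ = [[−98415, 59049], [39366, −19683]] · [[1, 3], [−2, −5]] = [[−216513, −590490], [78732, 216513]].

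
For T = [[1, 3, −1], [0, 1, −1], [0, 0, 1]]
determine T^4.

T = I + N where N = [[0, 3, −1], [0, 0, −1], [0, 0, 0]] is strictly upper-triangular, so N^3 = 0.
(I + N)^4 = I + 4·N + 6·N^2 = [[1, 12, −22], [0, 1, −4], [0, 0, 1]].

[[1, 12, −22], [0, 1, −4], [0, 0, 1]]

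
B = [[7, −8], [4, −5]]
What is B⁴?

tr B = 2 and det B = −3, so the characteristic polynomial is λ² − (2)λ + (−3) with roots 3 and −1.
Eigenvectors give P = [[2, −1], [1, −1]] with P⁻¹ = [[1, −1], [1, −2]], and B = P·diag(3, −1)·P⁻¹.
Then B⁴ = P·diag(81, 1)·P⁻¹ = [[162, −1], [81, −1]] · [[1, −1], [1, −2]] = [[161, −160], [80, −79]].

[[161, −160], [80, −79]]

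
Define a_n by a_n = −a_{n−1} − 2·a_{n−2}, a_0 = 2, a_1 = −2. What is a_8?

−34

With companion matrix B = [[−1, −2], [1, 0]], [a_n, a_{n−1}]ᵀ = B·[a_{n−1}, a_{n−2}]ᵀ, so [a_8, a_7]ᵀ = B⁷·[a_1, a_0]ᵀ.
B⁷ = [[3, −14], [7, 10]], giving [a_8, a_7]ᵀ = [[−34], [6]].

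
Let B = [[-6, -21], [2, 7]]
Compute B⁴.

B² = B (a projection; rank 1, trace 1), so B⁴ = B.

[[-6, -21], [2, 7]]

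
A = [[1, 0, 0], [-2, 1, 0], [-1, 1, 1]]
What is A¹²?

[[1, 0, 0], [-24, 1, 0], [-144, 12, 1]]

A = I + N where N = [[0, 0, 0], [-2, 0, 0], [-1, 1, 0]] is strictly lower-triangular, so N³ = 0.
(I + N)¹² = I + 12·N + 66·N² = [[1, 0, 0], [-24, 1, 0], [-144, 12, 1]].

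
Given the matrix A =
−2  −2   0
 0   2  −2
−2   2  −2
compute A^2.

[[4, 0, 4], [4, 0, 0], [8, 4, 0]]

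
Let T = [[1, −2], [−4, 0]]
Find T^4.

[[89, −34], [−68, 72]]

T^2 = [[9, −2], [−4, 8]]
T^3 = [[17, −18], [−36, 8]]
T^4 = [[89, −34], [−68, 72]]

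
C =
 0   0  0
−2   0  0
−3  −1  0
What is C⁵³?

[[0, 0, 0], [0, 0, 0], [0, 0, 0]]

C is strictly triangular, hence nilpotent: C³ = 0, so C⁵³ = 0.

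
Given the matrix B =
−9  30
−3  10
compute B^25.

B² = B (a projection; rank 1, trace 1), so B^25 = B.

[[−9, 30], [−3, 10]]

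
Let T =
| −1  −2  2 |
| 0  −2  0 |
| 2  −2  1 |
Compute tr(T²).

14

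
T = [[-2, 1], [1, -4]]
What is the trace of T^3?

-90

T^2 = [[5, -6], [-6, 17]]
T^3 = [[-16, 29], [29, -74]]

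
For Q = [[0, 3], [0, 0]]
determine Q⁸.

Q is strictly triangular, hence nilpotent: Q² = 0, so Q⁸ = 0.

[[0, 0], [0, 0]]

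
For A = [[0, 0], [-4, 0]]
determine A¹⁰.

[[0, 0], [0, 0]]

A is strictly triangular, hence nilpotent: A² = 0, so A¹⁰ = 0.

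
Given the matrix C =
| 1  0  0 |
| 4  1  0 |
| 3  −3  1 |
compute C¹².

C = I + N where N = [[0, 0, 0], [4, 0, 0], [3, −3, 0]] is strictly lower-triangular, so N³ = 0.
(I + N)¹² = I + 12·N + 66·N² = [[1, 0, 0], [48, 1, 0], [−756, −36, 1]].

[[1, 0, 0], [48, 1, 0], [−756, −36, 1]]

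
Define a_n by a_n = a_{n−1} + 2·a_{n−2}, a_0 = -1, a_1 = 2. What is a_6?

20

With companion matrix A = [[1, 2], [1, 0]], [a_n, a_{n−1}]ᵀ = A·[a_{n−1}, a_{n−2}]ᵀ, so [a_6, a_5]ᵀ = A⁵·[a_1, a_0]ᵀ.
A⁵ = [[21, 22], [11, 10]], giving [a_6, a_5]ᵀ = [[20], [12]].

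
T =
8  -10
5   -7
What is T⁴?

tr T = 1 and det T = -6, so the characteristic polynomial is λ² − (1)λ + (-6) with roots 3 and -2.
Eigenvectors give P = [[2, 1], [1, 1]] with P⁻¹ = [[1, -1], [-1, 2]], and T = P·diag(3, -2)·P⁻¹.
Then T⁴ = P·diag(81, 16)·P⁻¹ = [[162, 16], [81, 16]] · [[1, -1], [-1, 2]] = [[146, -130], [65, -49]].

[[146, -130], [65, -49]]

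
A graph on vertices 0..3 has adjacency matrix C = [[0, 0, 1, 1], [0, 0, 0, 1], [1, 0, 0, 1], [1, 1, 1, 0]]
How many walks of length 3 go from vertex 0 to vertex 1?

1

The number of length-3 walks from vertex 0 to vertex 1 is entry (0,1) of C³, where C is the adjacency matrix.
C² = [[2, 1, 1, 1], [1, 1, 1, 0], [1, 1, 2, 1], [1, 0, 1, 3]]
C³ = [[2, 1, 3, 4], [1, 0, 1, 3], [3, 1, 2, 4], [4, 3, 4, 2]]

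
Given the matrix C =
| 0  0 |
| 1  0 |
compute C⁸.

[[0, 0], [0, 0]]

C is strictly triangular, hence nilpotent: C² = 0, so C⁸ = 0.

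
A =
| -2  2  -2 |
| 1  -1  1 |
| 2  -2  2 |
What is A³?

A² = [[2, -2, 2], [-1, 1, -1], [-2, 2, -2]]
A³ = [[-2, 2, -2], [1, -1, 1], [2, -2, 2]]

[[-2, 2, -2], [1, -1, 1], [2, -2, 2]]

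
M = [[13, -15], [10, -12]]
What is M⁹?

[[60073, -60585], [40390, -40902]]

tr M = 1 and det M = -6, so the characteristic polynomial is λ² − (1)λ + (-6) with roots -2 and 3.
Eigenvectors give P = [[1, 3], [1, 2]] with P⁻¹ = [[-2, 3], [1, -1]], and M = P·diag(-2, 3)·P⁻¹.
Then M⁹ = P·diag(-512, 19683)·P⁻¹ = [[-512, 59049], [-512, 39366]] · [[-2, 3], [1, -1]] = [[60073, -60585], [40390, -40902]].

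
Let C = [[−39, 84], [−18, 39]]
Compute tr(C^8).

13122

tr C = 0 and det C = −9, so the characteristic polynomial is λ² − (0)λ + (−9) with roots 3 and −3.
Eigenvectors give P = [[2, 7], [1, 3]] with P⁻¹ = [[−3, 7], [1, −2]], and C = P·diag(3, −3)·P⁻¹.
Then C^8 = P·diag(6561, 6561)·P⁻¹ = [[13122, 45927], [6561, 19683]] · [[−3, 7], [1, −2]] = [[6561, 0], [0, 6561]].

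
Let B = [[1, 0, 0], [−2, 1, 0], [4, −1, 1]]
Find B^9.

[[1, 0, 0], [−18, 1, 0], [108, −9, 1]]

B = I + N where N = [[0, 0, 0], [−2, 0, 0], [4, −1, 0]] is strictly lower-triangular, so N^3 = 0.
(I + N)^9 = I + 9·N + 36·N^2 = [[1, 0, 0], [−18, 1, 0], [108, −9, 1]].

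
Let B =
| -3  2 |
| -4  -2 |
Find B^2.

[[1, -10], [20, -4]]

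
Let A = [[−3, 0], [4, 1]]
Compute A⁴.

A² = [[9, 0], [−8, 1]]
A³ = [[−27, 0], [28, 1]]
A⁴ = [[81, 0], [−80, 1]]

[[81, 0], [−80, 1]]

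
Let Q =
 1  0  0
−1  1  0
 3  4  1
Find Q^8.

[[1, 0, 0], [−8, 1, 0], [−88, 32, 1]]

Q = I + N where N = [[0, 0, 0], [−1, 0, 0], [3, 4, 0]] is strictly lower-triangular, so N^3 = 0.
(I + N)^8 = I + 8·N + 28·N^2 = [[1, 0, 0], [−8, 1, 0], [−88, 32, 1]].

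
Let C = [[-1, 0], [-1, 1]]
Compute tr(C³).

C² = [[1, 0], [0, 1]]
C³ = [[-1, 0], [-1, 1]]

0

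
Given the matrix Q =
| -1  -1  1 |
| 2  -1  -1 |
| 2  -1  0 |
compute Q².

[[1, 1, 0], [-6, 0, 3], [-4, -1, 3]]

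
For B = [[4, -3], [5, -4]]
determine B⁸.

[[1, 0], [0, 1]]

B² = I (check: tr B = 0 and det B = -1), so B⁸ = I since 8 is even.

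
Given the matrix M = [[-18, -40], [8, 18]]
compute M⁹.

[[-4608, -10240], [2048, 4608]]

tr M = 0 and det M = -4, so the characteristic polynomial is λ² − (0)λ + (-4) with roots -2 and 2.
Eigenvectors give P = [[5, 2], [-2, -1]] with P⁻¹ = [[1, 2], [-2, -5]], and M = P·diag(-2, 2)·P⁻¹.
Then M⁹ = P·diag(-512, 512)·P⁻¹ = [[-2560, 1024], [1024, -512]] · [[1, 2], [-2, -5]] = [[-4608, -10240], [2048, 4608]].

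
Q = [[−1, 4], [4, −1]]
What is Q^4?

Q^2 = [[17, −8], [−8, 17]]
Q^3 = [[−49, 76], [76, −49]]
Q^4 = [[353, −272], [−272, 353]]

[[353, −272], [−272, 353]]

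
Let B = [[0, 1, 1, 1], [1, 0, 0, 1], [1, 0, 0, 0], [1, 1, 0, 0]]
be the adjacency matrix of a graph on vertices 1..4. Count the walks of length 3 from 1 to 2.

The number of length-3 walks from vertex 1 to vertex 2 is entry (1,2) of B^3, where B is the adjacency matrix.
B^2 = [[3, 1, 0, 1], [1, 2, 1, 1], [0, 1, 1, 1], [1, 1, 1, 2]]
B^3 = [[2, 4, 3, 4], [4, 2, 1, 3], [3, 1, 0, 1], [4, 3, 1, 2]]

4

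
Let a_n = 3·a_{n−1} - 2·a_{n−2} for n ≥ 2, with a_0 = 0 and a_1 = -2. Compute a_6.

-126

With companion matrix T = [[3, -2], [1, 0]], [a_n, a_{n−1}]ᵀ = T·[a_{n−1}, a_{n−2}]ᵀ, so [a_6, a_5]ᵀ = T⁵·[a_1, a_0]ᵀ.
T⁵ = [[63, -62], [31, -30]], giving [a_6, a_5]ᵀ = [[-126], [-62]].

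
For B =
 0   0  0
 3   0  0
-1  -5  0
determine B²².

[[0, 0, 0], [0, 0, 0], [0, 0, 0]]

B is strictly triangular, hence nilpotent: B³ = 0, so B²² = 0.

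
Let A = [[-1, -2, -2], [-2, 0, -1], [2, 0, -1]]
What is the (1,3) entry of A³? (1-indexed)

-10

A² = [[1, 2, 6], [0, 4, 5], [-4, -4, -3]]
A³ = [[7, -2, -10], [2, 0, -9], [6, 8, 15]]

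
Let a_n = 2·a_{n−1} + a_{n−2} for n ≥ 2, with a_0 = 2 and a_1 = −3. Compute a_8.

With companion matrix C = [[2, 1], [1, 0]], [a_n, a_{n−1}]ᵀ = C·[a_{n−1}, a_{n−2}]ᵀ, so [a_8, a_7]ᵀ = C⁷·[a_1, a_0]ᵀ.
C⁷ = [[408, 169], [169, 70]], giving [a_8, a_7]ᵀ = [[−886], [−367]].

−886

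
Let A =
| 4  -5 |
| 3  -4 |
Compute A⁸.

A² = I (check: tr A = 0 and det A = -1), so A⁸ = I since 8 is even.

[[1, 0], [0, 1]]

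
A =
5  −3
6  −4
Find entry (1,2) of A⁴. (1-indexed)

−15

tr A = 1 and det A = −2, so the characteristic polynomial is λ² − (1)λ + (−2) with roots −1 and 2.
Eigenvectors give P = [[−1, 1], [−2, 1]] with P⁻¹ = [[1, −1], [2, −1]], and A = P·diag(−1, 2)·P⁻¹.
Then A⁴ = P·diag(1, 16)·P⁻¹ = [[−1, 16], [−2, 16]] · [[1, −1], [2, −1]] = [[31, −15], [30, −14]].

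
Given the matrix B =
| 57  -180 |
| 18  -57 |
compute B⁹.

tr B = 0 and det B = -9, so the characteristic polynomial is λ² − (0)λ + (-9) with roots 3 and -3.
Eigenvectors give P = [[-10, 3], [-3, 1]] with P⁻¹ = [[-1, 3], [-3, 10]], and B = P·diag(3, -3)·P⁻¹.
Then B⁹ = P·diag(19683, -19683)·P⁻¹ = [[-196830, -59049], [-59049, -19683]] · [[-1, 3], [-3, 10]] = [[373977, -1180980], [118098, -373977]].

[[373977, -1180980], [118098, -373977]]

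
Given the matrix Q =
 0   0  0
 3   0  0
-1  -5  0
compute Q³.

Q is strictly triangular, hence nilpotent: Q³ = 0, so Q³ = 0.

[[0, 0, 0], [0, 0, 0], [0, 0, 0]]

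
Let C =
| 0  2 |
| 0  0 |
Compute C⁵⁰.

[[0, 0], [0, 0]]

C is strictly triangular, hence nilpotent: C² = 0, so C⁵⁰ = 0.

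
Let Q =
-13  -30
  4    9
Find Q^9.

tr Q = -4 and det Q = 3, so the characteristic polynomial is λ² − (-4)λ + (3) with roots -3 and -1.
Eigenvectors give P = [[-3, 5], [1, -2]] with P⁻¹ = [[-2, -5], [-1, -3]], and Q = P·diag(-3, -1)·P⁻¹.
Then Q^9 = P·diag(-19683, -1)·P⁻¹ = [[59049, -5], [-19683, 2]] · [[-2, -5], [-1, -3]] = [[-118093, -295230], [39364, 98409]].

[[-118093, -295230], [39364, 98409]]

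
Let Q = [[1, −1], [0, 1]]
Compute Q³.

[[1, −3], [0, 1]]

Q = I + N where N = [[0, −1], [0, 0]] is strictly upper-triangular, so N² = 0.
(I + N)³ = I + 3·N = [[1, −3], [0, 1]].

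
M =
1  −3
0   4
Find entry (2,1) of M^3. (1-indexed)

M^2 = [[1, −15], [0, 16]]
M^3 = [[1, −63], [0, 64]]

0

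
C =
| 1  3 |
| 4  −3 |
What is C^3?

C^2 = [[13, −6], [−8, 21]]
C^3 = [[−11, 57], [76, −87]]

[[−11, 57], [76, −87]]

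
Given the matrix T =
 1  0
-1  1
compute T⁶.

T = I + N where N = [[0, 0], [-1, 0]] is strictly lower-triangular, so N² = 0.
(I + N)⁶ = I + 6·N = [[1, 0], [-6, 1]].

[[1, 0], [-6, 1]]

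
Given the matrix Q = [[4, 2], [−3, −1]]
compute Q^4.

[[46, 30], [−45, −29]]

tr Q = 3 and det Q = 2, so the characteristic polynomial is λ² − (3)λ + (2) with roots 1 and 2.
Eigenvectors give P = [[−2, −1], [3, 1]] with P⁻¹ = [[1, 1], [−3, −2]], and Q = P·diag(1, 2)·P⁻¹.
Then Q^4 = P·diag(1, 16)·P⁻¹ = [[−2, −16], [3, 16]] · [[1, 1], [−3, −2]] = [[46, 30], [−45, −29]].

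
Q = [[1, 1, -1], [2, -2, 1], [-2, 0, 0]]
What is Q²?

[[5, -1, 0], [-4, 6, -4], [-2, -2, 2]]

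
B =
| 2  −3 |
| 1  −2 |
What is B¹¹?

B² = I (check: tr B = 0 and det B = −1), so B¹¹ = B since 11 is odd.

[[2, −3], [1, −2]]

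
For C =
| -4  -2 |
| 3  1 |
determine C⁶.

[[190, 126], [-189, -125]]

tr C = -3 and det C = 2, so the characteristic polynomial is λ² − (-3)λ + (2) with roots -2 and -1.
Eigenvectors give P = [[-1, -2], [1, 3]] with P⁻¹ = [[-3, -2], [1, 1]], and C = P·diag(-2, -1)·P⁻¹.
Then C⁶ = P·diag(64, 1)·P⁻¹ = [[-64, -2], [64, 3]] · [[-3, -2], [1, 1]] = [[190, 126], [-189, -125]].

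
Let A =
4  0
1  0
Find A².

[[16, 0], [4, 0]]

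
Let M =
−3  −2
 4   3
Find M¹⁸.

[[1, 0], [0, 1]]

M² = I (check: tr M = 0 and det M = −1), so M¹⁸ = I since 18 is even.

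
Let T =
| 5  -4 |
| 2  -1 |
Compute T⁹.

[[39365, -39364], [19682, -19681]]

tr T = 4 and det T = 3, so the characteristic polynomial is λ² − (4)λ + (3) with roots 3 and 1.
Eigenvectors give P = [[-2, -1], [-1, -1]] with P⁻¹ = [[-1, 1], [1, -2]], and T = P·diag(3, 1)·P⁻¹.
Then T⁹ = P·diag(19683, 1)·P⁻¹ = [[-39366, -1], [-19683, -1]] · [[-1, 1], [1, -2]] = [[39365, -39364], [19682, -19681]].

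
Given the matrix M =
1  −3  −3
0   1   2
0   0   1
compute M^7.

M = I + N where N = [[0, −3, −3], [0, 0, 2], [0, 0, 0]] is strictly upper-triangular, so N^3 = 0.
(I + N)^7 = I + 7·N + 21·N^2 = [[1, −21, −147], [0, 1, 14], [0, 0, 1]].

[[1, −21, −147], [0, 1, 14], [0, 0, 1]]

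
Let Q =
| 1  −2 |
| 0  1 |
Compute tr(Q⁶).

2

Q = I + N where N = [[0, −2], [0, 0]] is strictly upper-triangular, so N² = 0.
(I + N)⁶ = I + 6·N = [[1, −12], [0, 1]].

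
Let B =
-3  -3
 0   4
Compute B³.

B² = [[9, -3], [0, 16]]
B³ = [[-27, -39], [0, 64]]

[[-27, -39], [0, 64]]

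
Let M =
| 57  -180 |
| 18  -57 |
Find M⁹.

tr M = 0 and det M = -9, so the characteristic polynomial is λ² − (0)λ + (-9) with roots -3 and 3.
Eigenvectors give P = [[3, 10], [1, 3]] with P⁻¹ = [[-3, 10], [1, -3]], and M = P·diag(-3, 3)·P⁻¹.
Then M⁹ = P·diag(-19683, 19683)·P⁻¹ = [[-59049, 196830], [-19683, 59049]] · [[-3, 10], [1, -3]] = [[373977, -1180980], [118098, -373977]].

[[373977, -1180980], [118098, -373977]]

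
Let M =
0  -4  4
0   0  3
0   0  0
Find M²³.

[[0, 0, 0], [0, 0, 0], [0, 0, 0]]

M is strictly triangular, hence nilpotent: M³ = 0, so M²³ = 0.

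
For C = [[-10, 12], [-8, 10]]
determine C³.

[[-40, 48], [-32, 40]]

tr C = 0 and det C = -4, so the characteristic polynomial is λ² − (0)λ + (-4) with roots 2 and -2.
Eigenvectors give P = [[-1, -3], [-1, -2]] with P⁻¹ = [[2, -3], [-1, 1]], and C = P·diag(2, -2)·P⁻¹.
Then C³ = P·diag(8, -8)·P⁻¹ = [[-8, 24], [-8, 16]] · [[2, -3], [-1, 1]] = [[-40, 48], [-32, 40]].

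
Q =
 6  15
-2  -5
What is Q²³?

[[6, 15], [-2, -5]]

Q² = Q (a projection; rank 1, trace 1), so Q²³ = Q.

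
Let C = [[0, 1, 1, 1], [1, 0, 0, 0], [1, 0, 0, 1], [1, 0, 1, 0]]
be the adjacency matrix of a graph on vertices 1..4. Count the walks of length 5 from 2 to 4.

6

The number of length-5 walks from vertex 2 to vertex 4 is entry (2,4) of C⁵, where C is the adjacency matrix.
C² = [[3, 0, 1, 1], [0, 1, 1, 1], [1, 1, 2, 1], [1, 1, 1, 2]]
C³ = [[2, 3, 4, 4], [3, 0, 1, 1], [4, 1, 2, 3], [4, 1, 3, 2]]
C⁴ = [[11, 2, 6, 6], [2, 3, 4, 4], [6, 4, 7, 6], [6, 4, 6, 7]]
C⁵ = [[14, 11, 17, 17], [11, 2, 6, 6], [17, 6, 12, 13], [17, 6, 13, 12]]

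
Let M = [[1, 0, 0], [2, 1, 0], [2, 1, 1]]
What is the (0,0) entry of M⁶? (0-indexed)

1

M = I + N where N = [[0, 0, 0], [2, 0, 0], [2, 1, 0]] is strictly lower-triangular, so N³ = 0.
(I + N)⁶ = I + 6·N + 15·N² = [[1, 0, 0], [12, 1, 0], [42, 6, 1]].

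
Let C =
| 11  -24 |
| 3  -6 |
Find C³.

[[179, -456], [57, -144]]

tr C = 5 and det C = 6, so the characteristic polynomial is λ² − (5)λ + (6) with roots 3 and 2.
Eigenvectors give P = [[3, -8], [1, -3]] with P⁻¹ = [[3, -8], [1, -3]], and C = P·diag(3, 2)·P⁻¹.
Then C³ = P·diag(27, 8)·P⁻¹ = [[81, -64], [27, -24]] · [[3, -8], [1, -3]] = [[179, -456], [57, -144]].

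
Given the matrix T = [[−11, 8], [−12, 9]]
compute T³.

tr T = −2 and det T = −3, so the characteristic polynomial is λ² − (−2)λ + (−3) with roots −3 and 1.
Eigenvectors give P = [[1, 2], [1, 3]] with P⁻¹ = [[3, −2], [−1, 1]], and T = P·diag(−3, 1)·P⁻¹.
Then T³ = P·diag(−27, 1)·P⁻¹ = [[−27, 2], [−27, 3]] · [[3, −2], [−1, 1]] = [[−83, 56], [−84, 57]].

[[−83, 56], [−84, 57]]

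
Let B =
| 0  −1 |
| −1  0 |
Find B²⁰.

B² = I (check: tr B = 0 and det B = −1), so B²⁰ = I since 20 is even.

[[1, 0], [0, 1]]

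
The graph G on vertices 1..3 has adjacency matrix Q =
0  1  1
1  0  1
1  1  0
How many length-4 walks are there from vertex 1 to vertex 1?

The number of length-4 walks from vertex 1 to vertex 1 is entry (1,1) of Q^4, where Q is the adjacency matrix.
Q^2 = [[2, 1, 1], [1, 2, 1], [1, 1, 2]]
Q^3 = [[2, 3, 3], [3, 2, 3], [3, 3, 2]]
Q^4 = [[6, 5, 5], [5, 6, 5], [5, 5, 6]]

6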